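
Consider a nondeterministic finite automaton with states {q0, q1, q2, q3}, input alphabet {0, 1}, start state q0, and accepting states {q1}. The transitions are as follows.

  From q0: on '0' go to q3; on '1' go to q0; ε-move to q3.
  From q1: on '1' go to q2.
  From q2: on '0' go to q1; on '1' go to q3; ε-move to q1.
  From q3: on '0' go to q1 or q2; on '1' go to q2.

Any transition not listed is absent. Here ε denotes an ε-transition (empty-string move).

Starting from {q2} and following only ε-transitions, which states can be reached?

{q1, q2}

Begin with {q2}.
ε-move q2 → q1; add q1.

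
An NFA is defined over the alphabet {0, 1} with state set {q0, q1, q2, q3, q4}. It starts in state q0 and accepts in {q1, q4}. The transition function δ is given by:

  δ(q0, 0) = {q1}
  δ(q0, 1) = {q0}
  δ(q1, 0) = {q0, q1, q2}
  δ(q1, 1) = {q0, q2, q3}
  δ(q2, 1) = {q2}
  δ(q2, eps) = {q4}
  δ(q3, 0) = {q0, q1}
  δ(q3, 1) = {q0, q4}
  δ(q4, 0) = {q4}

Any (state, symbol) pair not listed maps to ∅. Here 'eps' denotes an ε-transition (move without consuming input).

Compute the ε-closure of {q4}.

{q4}

Begin with {q4}.
No ε-moves leave this set, so the closure equals the set itself.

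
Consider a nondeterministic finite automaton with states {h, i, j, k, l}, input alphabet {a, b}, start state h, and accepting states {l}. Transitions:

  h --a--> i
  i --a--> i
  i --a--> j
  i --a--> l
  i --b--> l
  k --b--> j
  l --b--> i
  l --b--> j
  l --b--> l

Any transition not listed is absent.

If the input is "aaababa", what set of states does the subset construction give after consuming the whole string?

{i, j, l}

Start in {h}.
Read 'a': {h} → {i}.
Read 'a': {i} → {i, j, l}.
Read 'a': {i, j, l} → {i, j, l}.
Read 'b': {i, j, l} → {i, j, l}.
Read 'a': {i, j, l} → {i, j, l}.
Read 'b': {i, j, l} → {i, j, l}.
Read 'a': {i, j, l} → {i, j, l}.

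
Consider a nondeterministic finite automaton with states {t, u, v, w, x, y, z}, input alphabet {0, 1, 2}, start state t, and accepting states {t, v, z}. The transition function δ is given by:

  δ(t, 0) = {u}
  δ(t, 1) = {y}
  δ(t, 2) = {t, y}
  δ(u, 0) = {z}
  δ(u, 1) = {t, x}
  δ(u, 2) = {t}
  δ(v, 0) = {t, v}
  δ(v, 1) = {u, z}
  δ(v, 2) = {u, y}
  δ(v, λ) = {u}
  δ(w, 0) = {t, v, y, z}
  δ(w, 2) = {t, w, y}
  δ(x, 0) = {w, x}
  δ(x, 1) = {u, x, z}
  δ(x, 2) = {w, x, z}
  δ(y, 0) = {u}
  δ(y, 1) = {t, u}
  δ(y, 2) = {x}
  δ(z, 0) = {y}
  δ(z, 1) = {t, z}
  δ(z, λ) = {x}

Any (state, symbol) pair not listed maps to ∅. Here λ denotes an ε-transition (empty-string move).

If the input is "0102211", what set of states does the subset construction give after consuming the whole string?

{t, u, x, y, z}

Start in {t}.
Read '0': {t} → {u}.
Read '1': {u} → {t, x}.
Read '0': {t, x} → {u, w, x}.
Read '2': {u, w, x} → {t, w, x, y, z}.
Read '2': {t, w, x, y, z} → {t, w, x, y, z}.
Read '1': {t, w, x, y, z} → {t, u, x, y, z}.
Read '1': {t, u, x, y, z} → {t, u, x, y, z}.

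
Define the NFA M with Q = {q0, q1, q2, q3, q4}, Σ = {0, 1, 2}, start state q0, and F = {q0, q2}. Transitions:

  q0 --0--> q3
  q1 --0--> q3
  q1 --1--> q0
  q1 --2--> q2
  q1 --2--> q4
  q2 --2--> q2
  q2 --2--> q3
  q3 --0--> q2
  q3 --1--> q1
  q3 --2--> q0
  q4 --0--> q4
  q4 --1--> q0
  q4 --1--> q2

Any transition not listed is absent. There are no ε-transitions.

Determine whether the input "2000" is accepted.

No

Start in {q0}.
Read '2': q0→∅; now ∅.
The set is empty and remains empty for the remaining 3 symbols.
The final set ∅ contains no accepting state.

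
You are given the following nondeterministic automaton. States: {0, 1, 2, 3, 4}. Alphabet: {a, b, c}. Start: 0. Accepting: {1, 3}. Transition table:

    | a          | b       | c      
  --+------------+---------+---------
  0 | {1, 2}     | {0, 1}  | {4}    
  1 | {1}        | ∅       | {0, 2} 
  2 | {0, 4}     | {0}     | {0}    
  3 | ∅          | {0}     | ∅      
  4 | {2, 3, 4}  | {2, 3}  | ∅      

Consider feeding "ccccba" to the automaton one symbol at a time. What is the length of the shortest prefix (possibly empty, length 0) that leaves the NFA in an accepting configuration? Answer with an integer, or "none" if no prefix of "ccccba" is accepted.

none

Start in {0}.
Read 'c': 0→{4}; now {4}.
Read 'c': 4→∅; now ∅.
The set is empty and remains empty for the remaining 4 symbols.
No reachable set along the way intersects F.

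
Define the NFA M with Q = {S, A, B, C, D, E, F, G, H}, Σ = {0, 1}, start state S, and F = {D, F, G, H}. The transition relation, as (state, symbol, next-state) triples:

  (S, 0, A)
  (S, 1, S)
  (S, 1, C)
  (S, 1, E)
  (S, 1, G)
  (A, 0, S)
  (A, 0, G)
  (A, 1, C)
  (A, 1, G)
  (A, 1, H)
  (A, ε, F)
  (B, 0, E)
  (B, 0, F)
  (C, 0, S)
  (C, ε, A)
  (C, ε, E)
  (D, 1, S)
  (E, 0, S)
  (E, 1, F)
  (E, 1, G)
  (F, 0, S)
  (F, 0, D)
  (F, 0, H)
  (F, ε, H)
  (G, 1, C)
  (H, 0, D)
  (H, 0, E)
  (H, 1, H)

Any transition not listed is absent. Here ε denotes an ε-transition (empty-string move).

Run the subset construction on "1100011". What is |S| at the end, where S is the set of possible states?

Start in {S}.
Read '1': S→{S, C, E, G}; union {S, C, E, G}; ε-closure = {S, A, C, E, F, G, H}.
Read '1': S→{S, C, E, G}, A→{C, G, H}, C→∅, E→{F, G}, F→∅, G→{C}, H→{H}; union {S, C, E, F, G, H}; ε-closure = {S, A, C, E, F, G, H}.
Read '0': S→{A}, A→{S, G}, C→{S}, E→{S}, F→{S, D, H}, G→∅, H→{D, E}; union {S, A, D, E, G, H}; ε-closure = {S, A, D, E, F, G, H}.
Read '0': S→{A}, A→{S, G}, D→∅, E→{S}, F→{S, D, H}, G→∅, H→{D, E}; union {S, A, D, E, G, H}; ε-closure = {S, A, D, E, F, G, H}.
Read '0': S→{A}, A→{S, G}, D→∅, E→{S}, F→{S, D, H}, G→∅, H→{D, E}; union {S, A, D, E, G, H}; ε-closure = {S, A, D, E, F, G, H}.
Read '1': S→{S, C, E, G}, A→{C, G, H}, D→{S}, E→{F, G}, F→∅, G→{C}, H→{H}; union {S, C, E, F, G, H}; ε-closure = {S, A, C, E, F, G, H}.
Read '1': S→{S, C, E, G}, A→{C, G, H}, C→∅, E→{F, G}, F→∅, G→{C}, H→{H}; union {S, C, E, F, G, H}; ε-closure = {S, A, C, E, F, G, H}.
That set has 7 states.

7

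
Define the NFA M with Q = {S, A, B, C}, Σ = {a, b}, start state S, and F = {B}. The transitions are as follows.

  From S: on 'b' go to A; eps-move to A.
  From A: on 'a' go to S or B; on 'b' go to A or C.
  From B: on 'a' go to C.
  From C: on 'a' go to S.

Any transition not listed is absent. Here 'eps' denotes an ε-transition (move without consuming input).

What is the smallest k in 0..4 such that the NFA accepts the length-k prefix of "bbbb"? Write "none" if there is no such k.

none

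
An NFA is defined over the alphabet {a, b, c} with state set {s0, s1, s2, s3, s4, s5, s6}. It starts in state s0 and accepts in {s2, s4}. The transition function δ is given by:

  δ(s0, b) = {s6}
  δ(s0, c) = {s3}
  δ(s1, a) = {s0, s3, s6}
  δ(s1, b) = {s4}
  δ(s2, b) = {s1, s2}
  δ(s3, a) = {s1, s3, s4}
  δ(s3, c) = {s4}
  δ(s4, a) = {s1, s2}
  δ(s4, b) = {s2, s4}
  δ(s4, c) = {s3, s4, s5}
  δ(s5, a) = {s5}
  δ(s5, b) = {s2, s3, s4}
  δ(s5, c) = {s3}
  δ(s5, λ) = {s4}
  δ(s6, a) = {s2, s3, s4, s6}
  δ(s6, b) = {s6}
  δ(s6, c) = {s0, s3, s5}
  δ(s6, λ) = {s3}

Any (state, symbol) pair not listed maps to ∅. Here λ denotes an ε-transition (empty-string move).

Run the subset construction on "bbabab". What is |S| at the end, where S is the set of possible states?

5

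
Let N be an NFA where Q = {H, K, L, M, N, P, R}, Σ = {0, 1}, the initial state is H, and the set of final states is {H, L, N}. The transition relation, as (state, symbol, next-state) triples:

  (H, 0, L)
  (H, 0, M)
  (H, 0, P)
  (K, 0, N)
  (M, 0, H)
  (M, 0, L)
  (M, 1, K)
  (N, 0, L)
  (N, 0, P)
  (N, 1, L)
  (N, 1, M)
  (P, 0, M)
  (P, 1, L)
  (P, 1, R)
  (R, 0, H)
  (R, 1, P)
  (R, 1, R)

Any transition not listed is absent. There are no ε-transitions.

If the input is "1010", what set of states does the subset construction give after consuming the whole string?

Start in {H}.
Read '1': H→∅; now ∅.
The set is empty and remains empty for the remaining 3 symbols.

∅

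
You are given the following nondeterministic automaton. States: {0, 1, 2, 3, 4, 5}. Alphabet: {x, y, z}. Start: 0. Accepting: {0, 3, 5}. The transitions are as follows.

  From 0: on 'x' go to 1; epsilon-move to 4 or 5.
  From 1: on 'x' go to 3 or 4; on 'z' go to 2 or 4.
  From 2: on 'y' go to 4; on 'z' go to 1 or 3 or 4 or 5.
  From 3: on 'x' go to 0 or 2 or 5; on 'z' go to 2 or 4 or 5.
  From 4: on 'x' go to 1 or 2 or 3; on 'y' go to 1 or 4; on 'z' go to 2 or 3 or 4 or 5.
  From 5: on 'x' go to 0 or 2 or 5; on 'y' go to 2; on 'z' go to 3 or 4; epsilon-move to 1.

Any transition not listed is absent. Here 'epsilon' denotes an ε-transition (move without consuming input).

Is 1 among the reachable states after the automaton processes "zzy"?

Start: ε-closure({0}) = {0, 1, 4, 5}.
Read 'z': {0, 1, 4, 5} → {1, 2, 3, 4, 5}.
Read 'z': {1, 2, 3, 4, 5} → {1, 2, 3, 4, 5}.
Read 'y': {1, 2, 3, 4, 5} → {1, 2, 4}.
State 1 is in {1, 2, 4}.

Yes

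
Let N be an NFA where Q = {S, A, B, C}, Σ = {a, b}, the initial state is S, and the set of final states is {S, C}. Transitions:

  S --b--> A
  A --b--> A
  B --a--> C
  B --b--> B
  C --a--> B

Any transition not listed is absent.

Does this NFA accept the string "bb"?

No

Start in {S}.
Read 'b': S→{A}; now {A}.
Read 'b': A→{A}; now {A}.
The final set {A} contains no accepting state.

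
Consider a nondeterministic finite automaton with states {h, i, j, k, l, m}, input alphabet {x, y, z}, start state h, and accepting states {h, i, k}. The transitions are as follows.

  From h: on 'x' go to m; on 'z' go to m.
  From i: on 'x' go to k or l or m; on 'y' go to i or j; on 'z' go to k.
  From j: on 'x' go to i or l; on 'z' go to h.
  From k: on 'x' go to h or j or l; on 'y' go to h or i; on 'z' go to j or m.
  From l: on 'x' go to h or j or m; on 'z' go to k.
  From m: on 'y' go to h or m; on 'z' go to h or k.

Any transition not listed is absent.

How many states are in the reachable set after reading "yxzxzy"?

Start in {h}.
Read 'y': h→∅; now ∅.
The set is empty and remains empty for the remaining 5 symbols.
That set has 0 states.

0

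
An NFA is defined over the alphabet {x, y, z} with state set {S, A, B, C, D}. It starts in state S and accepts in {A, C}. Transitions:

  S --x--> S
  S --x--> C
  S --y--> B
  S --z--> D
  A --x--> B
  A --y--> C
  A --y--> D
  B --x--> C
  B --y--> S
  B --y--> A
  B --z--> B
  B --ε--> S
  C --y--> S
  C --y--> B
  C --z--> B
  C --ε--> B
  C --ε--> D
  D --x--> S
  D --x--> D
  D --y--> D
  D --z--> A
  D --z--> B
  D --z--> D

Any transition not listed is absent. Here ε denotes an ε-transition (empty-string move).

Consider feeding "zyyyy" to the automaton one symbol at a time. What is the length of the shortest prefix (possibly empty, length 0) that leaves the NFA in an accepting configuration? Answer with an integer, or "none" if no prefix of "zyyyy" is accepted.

none

Start in {S}.
Read 'z': {S} → {D}.
Read 'y': {D} → {D}.
Read 'y': {D} → {D}.
Read 'y': {D} → {D}.
Read 'y': {D} → {D}.
No reachable set along the way intersects F.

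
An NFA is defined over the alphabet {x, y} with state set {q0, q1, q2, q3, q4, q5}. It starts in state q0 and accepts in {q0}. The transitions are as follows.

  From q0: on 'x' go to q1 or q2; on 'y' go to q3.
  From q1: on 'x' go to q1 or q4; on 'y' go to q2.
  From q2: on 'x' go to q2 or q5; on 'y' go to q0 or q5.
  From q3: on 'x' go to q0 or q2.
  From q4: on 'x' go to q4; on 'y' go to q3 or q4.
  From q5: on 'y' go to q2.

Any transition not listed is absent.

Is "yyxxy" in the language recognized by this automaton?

Start in {q0}.
Read 'y': q0→{q3}; now {q3}.
Read 'y': q3→∅; now ∅.
The set is empty and remains empty for the remaining 3 symbols.
The final set ∅ contains no accepting state.

No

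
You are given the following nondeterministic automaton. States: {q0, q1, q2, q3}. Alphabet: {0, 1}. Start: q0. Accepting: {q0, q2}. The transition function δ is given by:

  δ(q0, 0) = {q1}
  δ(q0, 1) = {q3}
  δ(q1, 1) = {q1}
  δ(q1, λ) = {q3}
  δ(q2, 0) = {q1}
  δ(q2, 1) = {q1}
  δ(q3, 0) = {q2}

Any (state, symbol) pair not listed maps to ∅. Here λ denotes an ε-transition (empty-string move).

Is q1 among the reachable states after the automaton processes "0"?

Start in {q0}.
Read '0': q0→{q1}; union {q1}; ε-closure = {q1, q3}.
State q1 is in {q1, q3}.

Yes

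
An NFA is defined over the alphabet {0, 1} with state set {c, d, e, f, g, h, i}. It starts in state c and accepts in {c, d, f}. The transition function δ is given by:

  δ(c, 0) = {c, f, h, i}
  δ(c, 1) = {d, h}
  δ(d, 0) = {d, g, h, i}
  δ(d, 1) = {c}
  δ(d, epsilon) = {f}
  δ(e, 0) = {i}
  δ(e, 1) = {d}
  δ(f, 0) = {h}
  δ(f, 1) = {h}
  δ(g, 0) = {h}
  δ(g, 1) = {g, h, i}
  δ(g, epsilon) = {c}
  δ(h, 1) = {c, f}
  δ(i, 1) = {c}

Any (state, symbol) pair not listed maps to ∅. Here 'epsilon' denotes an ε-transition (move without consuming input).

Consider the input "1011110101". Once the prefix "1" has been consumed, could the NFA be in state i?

Start in {c}.
Read '1': c→{d, h}; union {d, h}; ε-closure = {d, f, h}.
State i is not in {d, f, h}.

No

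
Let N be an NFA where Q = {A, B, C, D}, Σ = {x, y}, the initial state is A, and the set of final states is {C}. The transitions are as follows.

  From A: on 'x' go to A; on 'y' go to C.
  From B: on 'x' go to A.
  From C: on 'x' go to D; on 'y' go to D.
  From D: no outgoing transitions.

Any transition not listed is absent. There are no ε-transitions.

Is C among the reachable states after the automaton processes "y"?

Yes

Start in {A}.
Read 'y': A→{C}; now {C}.
State C is in {C}.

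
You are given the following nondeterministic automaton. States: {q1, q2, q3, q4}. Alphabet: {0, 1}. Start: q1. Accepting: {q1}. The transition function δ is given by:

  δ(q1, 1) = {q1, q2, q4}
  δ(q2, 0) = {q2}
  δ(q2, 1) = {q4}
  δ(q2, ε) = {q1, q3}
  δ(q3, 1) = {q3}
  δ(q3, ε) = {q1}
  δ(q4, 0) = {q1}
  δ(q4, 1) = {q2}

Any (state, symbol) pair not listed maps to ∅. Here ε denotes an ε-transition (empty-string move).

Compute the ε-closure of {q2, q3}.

{q1, q2, q3}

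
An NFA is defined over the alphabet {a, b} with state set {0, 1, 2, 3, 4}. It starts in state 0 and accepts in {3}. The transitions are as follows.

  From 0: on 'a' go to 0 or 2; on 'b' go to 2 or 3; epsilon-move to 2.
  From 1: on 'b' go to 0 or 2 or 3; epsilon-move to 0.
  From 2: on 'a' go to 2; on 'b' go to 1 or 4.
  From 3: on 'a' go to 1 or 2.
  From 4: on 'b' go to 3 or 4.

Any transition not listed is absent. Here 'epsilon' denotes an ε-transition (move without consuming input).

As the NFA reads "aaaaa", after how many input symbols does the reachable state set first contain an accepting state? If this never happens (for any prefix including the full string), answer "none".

Start: ε-closure({0}) = {0, 2}.
Read 'a': 0→{0, 2}, 2→{2}; now {0, 2}.
Read 'a': 0→{0, 2}, 2→{2}; now {0, 2}.
Read 'a': 0→{0, 2}, 2→{2}; now {0, 2}.
Read 'a': 0→{0, 2}, 2→{2}; now {0, 2}.
Read 'a': 0→{0, 2}, 2→{2}; now {0, 2}.
No reachable set along the way intersects F.

none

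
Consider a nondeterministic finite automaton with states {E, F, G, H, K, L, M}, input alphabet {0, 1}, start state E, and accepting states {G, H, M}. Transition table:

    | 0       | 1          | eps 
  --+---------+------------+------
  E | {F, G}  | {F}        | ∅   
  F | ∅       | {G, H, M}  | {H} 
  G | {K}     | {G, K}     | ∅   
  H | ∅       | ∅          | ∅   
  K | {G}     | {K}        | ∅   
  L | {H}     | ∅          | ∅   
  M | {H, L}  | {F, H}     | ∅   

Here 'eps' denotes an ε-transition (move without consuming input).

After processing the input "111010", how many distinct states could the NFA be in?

2

Start in {E}.
Read '1': E→{F}; union {F}; ε-closure = {F, H}.
Read '1': F→{G, H, M}, H→∅; now {G, H, M}.
Read '1': G→{G, K}, H→∅, M→{F, H}; now {F, G, H, K}.
Read '0': F→∅, G→{K}, H→∅, K→{G}; now {G, K}.
Read '1': G→{G, K}, K→{K}; now {G, K}.
Read '0': G→{K}, K→{G}; now {G, K}.
That set has 2 states.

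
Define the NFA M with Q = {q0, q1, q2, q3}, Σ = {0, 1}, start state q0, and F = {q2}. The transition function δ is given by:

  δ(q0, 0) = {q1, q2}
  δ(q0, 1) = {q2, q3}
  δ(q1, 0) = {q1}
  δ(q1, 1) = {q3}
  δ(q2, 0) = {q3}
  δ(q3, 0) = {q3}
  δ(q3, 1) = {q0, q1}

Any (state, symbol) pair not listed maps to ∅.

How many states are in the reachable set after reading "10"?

Start in {q0}.
Read '1': q0→{q2, q3}; now {q2, q3}.
Read '0': q2→{q3}, q3→{q3}; now {q3}.
That set has 1 state.

1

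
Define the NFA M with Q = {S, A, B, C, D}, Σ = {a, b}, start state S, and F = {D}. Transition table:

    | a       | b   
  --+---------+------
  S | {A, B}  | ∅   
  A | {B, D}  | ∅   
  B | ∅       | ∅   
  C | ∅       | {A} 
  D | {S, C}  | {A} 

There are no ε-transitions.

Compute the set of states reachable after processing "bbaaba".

∅

Start in {S}.
Read 'b': S→∅; now ∅.
The set is empty and remains empty for the remaining 5 symbols.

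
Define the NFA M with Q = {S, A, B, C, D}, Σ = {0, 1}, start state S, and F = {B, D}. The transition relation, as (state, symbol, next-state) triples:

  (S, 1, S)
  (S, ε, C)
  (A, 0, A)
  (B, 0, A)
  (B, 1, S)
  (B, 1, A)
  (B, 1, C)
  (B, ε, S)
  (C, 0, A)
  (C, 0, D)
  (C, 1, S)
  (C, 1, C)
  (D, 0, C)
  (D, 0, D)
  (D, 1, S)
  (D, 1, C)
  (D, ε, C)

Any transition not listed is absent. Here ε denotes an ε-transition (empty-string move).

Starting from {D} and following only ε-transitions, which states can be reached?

{C, D}

Begin with {D}.
ε-move D → C; add C.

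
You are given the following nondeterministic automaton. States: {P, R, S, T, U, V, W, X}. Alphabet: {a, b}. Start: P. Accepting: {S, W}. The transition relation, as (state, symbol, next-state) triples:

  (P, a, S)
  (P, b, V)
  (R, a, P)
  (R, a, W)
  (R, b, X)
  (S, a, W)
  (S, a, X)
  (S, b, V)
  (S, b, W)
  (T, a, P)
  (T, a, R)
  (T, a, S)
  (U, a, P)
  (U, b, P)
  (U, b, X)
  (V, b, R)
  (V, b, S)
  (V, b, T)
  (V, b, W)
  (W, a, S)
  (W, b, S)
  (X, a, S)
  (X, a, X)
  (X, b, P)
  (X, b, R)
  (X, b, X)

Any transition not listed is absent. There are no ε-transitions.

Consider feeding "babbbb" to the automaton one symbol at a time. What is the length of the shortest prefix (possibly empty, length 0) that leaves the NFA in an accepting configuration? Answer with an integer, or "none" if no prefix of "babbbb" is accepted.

Start in {P}.
Read 'b': P→{V}; now {V}.
Read 'a': V→∅; now ∅.
The set is empty and remains empty for the remaining 4 symbols.
No reachable set along the way intersects F.

none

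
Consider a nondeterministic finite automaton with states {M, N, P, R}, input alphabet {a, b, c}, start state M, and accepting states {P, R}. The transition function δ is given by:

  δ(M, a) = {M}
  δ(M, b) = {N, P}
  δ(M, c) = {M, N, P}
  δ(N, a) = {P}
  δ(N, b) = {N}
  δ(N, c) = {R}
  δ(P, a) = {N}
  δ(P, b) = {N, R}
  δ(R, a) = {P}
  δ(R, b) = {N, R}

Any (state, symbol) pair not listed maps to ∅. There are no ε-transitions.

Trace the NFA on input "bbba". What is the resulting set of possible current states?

{P}

Start in {M}.
Read 'b': M→{N, P}; now {N, P}.
Read 'b': N→{N}, P→{N, R}; now {N, R}.
Read 'b': N→{N}, R→{N, R}; now {N, R}.
Read 'a': N→{P}, R→{P}; now {P}.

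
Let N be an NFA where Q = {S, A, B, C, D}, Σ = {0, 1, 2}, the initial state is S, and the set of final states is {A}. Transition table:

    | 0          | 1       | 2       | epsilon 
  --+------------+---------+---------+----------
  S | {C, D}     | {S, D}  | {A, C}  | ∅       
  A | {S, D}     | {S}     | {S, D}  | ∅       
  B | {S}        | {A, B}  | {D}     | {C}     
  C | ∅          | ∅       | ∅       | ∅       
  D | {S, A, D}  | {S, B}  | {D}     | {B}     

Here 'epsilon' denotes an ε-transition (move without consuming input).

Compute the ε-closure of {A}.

{A}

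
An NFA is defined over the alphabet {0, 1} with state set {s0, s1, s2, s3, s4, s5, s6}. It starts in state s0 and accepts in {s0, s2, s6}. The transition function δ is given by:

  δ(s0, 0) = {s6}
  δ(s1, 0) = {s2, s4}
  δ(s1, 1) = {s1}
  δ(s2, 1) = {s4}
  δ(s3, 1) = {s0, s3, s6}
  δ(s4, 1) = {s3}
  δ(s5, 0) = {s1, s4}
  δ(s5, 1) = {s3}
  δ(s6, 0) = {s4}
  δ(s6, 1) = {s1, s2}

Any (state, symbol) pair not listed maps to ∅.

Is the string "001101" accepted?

Yes

Start in {s0}.
Read '0': s0→{s6}; now {s6}.
Read '0': s6→{s4}; now {s4}.
Read '1': s4→{s3}; now {s3}.
Read '1': s3→{s0, s3, s6}; now {s0, s3, s6}.
Read '0': s0→{s6}, s3→∅, s6→{s4}; now {s4, s6}.
Read '1': s4→{s3}, s6→{s1, s2}; now {s1, s2, s3}.
The final set {s1, s2, s3} contains the accepting state s2.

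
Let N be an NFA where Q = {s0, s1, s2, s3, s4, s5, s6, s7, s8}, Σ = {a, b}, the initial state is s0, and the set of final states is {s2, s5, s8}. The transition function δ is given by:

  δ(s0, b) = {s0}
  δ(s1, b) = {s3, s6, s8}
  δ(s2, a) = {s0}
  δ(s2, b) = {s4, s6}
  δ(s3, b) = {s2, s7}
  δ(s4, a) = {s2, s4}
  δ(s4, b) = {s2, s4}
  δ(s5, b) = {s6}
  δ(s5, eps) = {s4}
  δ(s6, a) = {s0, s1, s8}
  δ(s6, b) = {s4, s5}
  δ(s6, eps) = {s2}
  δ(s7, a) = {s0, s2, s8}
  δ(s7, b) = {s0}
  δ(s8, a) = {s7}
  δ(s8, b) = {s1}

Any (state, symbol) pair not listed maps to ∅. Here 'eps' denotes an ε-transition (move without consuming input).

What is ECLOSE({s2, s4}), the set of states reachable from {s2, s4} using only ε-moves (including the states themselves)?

Begin with {s2, s4}.
No ε-moves leave this set, so the closure equals the set itself.

{s2, s4}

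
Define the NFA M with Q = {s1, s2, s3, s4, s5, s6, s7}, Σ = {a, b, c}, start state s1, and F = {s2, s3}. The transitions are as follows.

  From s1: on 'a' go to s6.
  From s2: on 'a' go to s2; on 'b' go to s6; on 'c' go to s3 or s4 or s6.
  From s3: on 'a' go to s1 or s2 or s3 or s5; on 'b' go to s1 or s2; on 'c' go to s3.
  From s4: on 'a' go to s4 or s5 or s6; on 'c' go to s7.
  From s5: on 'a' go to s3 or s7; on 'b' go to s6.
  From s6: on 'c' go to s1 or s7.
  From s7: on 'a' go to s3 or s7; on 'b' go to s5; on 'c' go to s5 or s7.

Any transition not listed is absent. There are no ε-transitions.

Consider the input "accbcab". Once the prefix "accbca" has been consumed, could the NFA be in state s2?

Start in {s1}.
Read 'a': s1→{s6}; now {s6}.
Read 'c': s6→{s1, s7}; now {s1, s7}.
Read 'c': s1→∅, s7→{s5, s7}; now {s5, s7}.
Read 'b': s5→{s6}, s7→{s5}; now {s5, s6}.
Read 'c': s5→∅, s6→{s1, s7}; now {s1, s7}.
Read 'a': s1→{s6}, s7→{s3, s7}; now {s3, s6, s7}.
State s2 is not in {s3, s6, s7}.

No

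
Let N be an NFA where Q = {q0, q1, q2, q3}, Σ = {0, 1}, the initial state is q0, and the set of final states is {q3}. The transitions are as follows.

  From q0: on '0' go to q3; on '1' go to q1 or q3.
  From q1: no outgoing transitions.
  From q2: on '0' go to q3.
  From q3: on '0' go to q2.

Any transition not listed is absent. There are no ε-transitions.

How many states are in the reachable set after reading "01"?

Start in {q0}.
Read '0': {q0} → {q3}.
Read '1': {q3} → ∅.
That set has 0 states.

0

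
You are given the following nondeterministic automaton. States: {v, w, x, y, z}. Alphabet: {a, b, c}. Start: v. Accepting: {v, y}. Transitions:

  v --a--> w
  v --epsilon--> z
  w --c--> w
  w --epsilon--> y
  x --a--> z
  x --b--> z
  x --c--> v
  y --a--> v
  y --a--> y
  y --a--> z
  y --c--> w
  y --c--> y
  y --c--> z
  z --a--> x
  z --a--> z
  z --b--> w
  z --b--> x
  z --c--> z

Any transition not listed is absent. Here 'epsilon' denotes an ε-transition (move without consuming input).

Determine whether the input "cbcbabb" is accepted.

No

Start: ε-closure({v}) = {v, z}.
Read 'c': {v, z} → {z}.
Read 'b': {z} → {w, x, y}.
Read 'c': {w, x, y} → {v, w, y, z}.
Read 'b': {v, w, y, z} → {w, x, y}.
Read 'a': {w, x, y} → {v, y, z}.
Read 'b': {v, y, z} → {w, x, y}.
Read 'b': {w, x, y} → {z}.
The final set {z} contains no accepting state.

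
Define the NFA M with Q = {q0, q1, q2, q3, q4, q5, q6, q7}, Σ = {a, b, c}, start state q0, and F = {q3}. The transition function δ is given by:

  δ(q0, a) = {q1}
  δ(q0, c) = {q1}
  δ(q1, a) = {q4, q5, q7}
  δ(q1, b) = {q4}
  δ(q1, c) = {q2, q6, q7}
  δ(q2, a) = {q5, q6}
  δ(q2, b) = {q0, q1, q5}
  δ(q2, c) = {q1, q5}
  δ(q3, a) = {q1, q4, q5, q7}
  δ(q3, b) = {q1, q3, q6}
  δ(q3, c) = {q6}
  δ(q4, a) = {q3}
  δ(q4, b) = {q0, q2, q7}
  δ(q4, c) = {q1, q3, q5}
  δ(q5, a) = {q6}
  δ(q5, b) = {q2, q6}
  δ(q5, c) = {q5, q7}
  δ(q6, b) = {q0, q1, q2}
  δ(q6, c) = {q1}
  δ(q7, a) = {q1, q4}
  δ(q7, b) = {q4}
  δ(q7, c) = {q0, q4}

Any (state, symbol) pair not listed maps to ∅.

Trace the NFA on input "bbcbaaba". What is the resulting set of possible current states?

∅

Start in {q0}.
Read 'b': {q0} → ∅.
The set is empty and remains empty for the remaining 7 symbols.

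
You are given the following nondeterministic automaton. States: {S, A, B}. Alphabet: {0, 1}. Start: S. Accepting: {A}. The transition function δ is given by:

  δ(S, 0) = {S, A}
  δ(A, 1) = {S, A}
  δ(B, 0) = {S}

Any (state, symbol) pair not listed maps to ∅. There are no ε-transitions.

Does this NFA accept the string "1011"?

Start in {S}.
Read '1': {S} → ∅.
The set is empty and remains empty for the remaining 3 symbols.
The final set ∅ contains no accepting state.

No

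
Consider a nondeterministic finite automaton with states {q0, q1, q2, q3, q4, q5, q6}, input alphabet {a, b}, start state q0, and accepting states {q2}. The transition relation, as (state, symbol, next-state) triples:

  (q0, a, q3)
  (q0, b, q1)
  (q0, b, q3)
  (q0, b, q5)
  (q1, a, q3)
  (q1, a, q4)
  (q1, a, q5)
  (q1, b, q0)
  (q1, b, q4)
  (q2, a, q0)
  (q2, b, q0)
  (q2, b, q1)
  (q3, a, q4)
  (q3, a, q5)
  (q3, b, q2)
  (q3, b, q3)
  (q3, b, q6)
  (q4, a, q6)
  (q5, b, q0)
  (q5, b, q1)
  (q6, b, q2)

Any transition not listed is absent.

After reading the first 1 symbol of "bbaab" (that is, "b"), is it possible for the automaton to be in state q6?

No

Start in {q0}.
Read 'b': q0→{q1, q3, q5}; now {q1, q3, q5}.
State q6 is not in {q1, q3, q5}.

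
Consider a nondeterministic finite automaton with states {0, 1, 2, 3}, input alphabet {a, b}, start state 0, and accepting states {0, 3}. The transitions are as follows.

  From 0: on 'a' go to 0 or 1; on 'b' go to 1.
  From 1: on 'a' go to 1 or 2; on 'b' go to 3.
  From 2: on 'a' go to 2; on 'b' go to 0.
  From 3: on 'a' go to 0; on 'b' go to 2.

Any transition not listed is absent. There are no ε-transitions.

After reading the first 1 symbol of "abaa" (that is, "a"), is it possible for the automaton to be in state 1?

Yes

Start in {0}.
Read 'a': {0} → {0, 1}.
State 1 is in {0, 1}.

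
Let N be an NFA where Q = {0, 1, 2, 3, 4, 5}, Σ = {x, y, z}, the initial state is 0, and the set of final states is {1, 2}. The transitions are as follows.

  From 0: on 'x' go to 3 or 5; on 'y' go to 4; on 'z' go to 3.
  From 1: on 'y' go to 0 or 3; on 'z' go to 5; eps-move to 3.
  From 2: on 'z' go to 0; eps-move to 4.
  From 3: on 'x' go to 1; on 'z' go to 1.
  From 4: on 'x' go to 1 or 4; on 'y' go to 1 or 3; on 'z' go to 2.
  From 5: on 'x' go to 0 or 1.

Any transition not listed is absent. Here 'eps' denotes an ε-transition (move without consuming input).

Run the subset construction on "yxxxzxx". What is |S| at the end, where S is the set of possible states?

Start in {0}.
Read 'y': 0→{4}; now {4}.
Read 'x': 4→{1, 4}; union {1, 4}; ε-closure = {1, 3, 4}.
Read 'x': 1→∅, 3→{1}, 4→{1, 4}; union {1, 4}; ε-closure = {1, 3, 4}.
Read 'x': 1→∅, 3→{1}, 4→{1, 4}; union {1, 4}; ε-closure = {1, 3, 4}.
Read 'z': 1→{5}, 3→{1}, 4→{2}; union {1, 2, 5}; ε-closure = {1, 2, 3, 4, 5}.
Read 'x': 1→∅, 2→∅, 3→{1}, 4→{1, 4}, 5→{0, 1}; union {0, 1, 4}; ε-closure = {0, 1, 3, 4}.
Read 'x': 0→{3, 5}, 1→∅, 3→{1}, 4→{1, 4}; now {1, 3, 4, 5}.
That set has 4 states.

4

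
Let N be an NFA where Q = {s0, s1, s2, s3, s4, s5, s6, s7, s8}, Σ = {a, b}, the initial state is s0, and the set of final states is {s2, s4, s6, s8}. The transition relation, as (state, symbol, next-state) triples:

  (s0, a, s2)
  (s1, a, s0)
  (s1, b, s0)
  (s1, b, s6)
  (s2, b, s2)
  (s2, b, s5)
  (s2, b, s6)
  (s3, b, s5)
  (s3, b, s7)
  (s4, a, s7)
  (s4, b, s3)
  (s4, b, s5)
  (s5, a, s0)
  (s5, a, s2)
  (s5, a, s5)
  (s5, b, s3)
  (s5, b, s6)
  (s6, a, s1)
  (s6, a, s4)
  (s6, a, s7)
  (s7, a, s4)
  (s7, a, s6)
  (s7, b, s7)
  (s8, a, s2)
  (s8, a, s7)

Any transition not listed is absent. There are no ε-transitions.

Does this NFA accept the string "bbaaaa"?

No

Start in {s0}.
Read 'b': s0→∅; now ∅.
The set is empty and remains empty for the remaining 5 symbols.
The final set ∅ contains no accepting state.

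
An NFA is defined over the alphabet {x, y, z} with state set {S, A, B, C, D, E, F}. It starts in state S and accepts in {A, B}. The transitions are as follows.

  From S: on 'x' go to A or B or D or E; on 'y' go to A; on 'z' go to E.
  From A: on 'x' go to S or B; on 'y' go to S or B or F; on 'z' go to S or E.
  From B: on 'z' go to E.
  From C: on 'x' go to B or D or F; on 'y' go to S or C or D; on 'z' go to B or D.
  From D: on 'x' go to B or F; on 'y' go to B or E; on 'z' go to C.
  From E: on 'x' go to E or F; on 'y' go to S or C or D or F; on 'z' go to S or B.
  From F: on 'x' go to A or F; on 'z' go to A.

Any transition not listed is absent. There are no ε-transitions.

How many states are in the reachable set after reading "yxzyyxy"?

Start in {S}.
Read 'y': S→{A}; now {A}.
Read 'x': A→{S, B}; now {S, B}.
Read 'z': S→{E}, B→{E}; now {E}.
Read 'y': E→{S, C, D, F}; now {S, C, D, F}.
Read 'y': S→{A}, C→{S, C, D}, D→{B, E}, F→∅; now {S, A, B, C, D, E}.
Read 'x': S→{A, B, D, E}, A→{S, B}, B→∅, C→{B, D, F}, D→{B, F}, E→{E, F}; now {S, A, B, D, E, F}.
Read 'y': S→{A}, A→{S, B, F}, B→∅, D→{B, E}, E→{S, C, D, F}, F→∅; now {S, A, B, C, D, E, F}.
That set has 7 states.

7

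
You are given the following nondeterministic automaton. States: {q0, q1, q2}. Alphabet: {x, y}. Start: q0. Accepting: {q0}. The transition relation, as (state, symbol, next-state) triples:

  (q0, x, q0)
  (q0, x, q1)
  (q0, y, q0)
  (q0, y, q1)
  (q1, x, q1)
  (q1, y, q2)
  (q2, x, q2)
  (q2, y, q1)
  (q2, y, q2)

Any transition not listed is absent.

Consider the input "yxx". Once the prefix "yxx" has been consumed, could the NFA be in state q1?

Yes

Start in {q0}.
Read 'y': q0→{q0, q1}; now {q0, q1}.
Read 'x': q0→{q0, q1}, q1→{q1}; now {q0, q1}.
Read 'x': q0→{q0, q1}, q1→{q1}; now {q0, q1}.
State q1 is in {q0, q1}.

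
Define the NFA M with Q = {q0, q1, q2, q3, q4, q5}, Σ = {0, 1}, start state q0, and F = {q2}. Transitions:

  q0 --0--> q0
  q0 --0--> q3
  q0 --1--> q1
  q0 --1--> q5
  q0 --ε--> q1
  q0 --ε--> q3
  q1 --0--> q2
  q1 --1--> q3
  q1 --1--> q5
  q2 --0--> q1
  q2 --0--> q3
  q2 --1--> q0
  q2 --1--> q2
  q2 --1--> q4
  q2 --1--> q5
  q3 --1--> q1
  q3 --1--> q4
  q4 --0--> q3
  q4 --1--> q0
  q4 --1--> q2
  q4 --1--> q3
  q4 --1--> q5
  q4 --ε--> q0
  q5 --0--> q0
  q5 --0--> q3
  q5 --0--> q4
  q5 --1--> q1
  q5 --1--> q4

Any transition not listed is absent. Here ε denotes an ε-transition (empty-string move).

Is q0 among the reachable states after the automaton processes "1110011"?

Start: ε-closure({q0}) = {q0, q1, q3}.
Read '1': q0→{q1, q5}, q1→{q3, q5}, q3→{q1, q4}; union {q1, q3, q4, q5}; ε-closure = {q0, q1, q3, q4, q5}.
Read '1': q0→{q1, q5}, q1→{q3, q5}, q3→{q1, q4}, q4→{q0, q2, q3, q5}, q5→{q1, q4}; now {q0, q1, q2, q3, q4, q5}.
Read '1': q0→{q1, q5}, q1→{q3, q5}, q2→{q0, q2, q4, q5}, q3→{q1, q4}, q4→{q0, q2, q3, q5}, q5→{q1, q4}; now {q0, q1, q2, q3, q4, q5}.
Read '0': q0→{q0, q3}, q1→{q2}, q2→{q1, q3}, q3→∅, q4→{q3}, q5→{q0, q3, q4}; now {q0, q1, q2, q3, q4}.
Read '0': q0→{q0, q3}, q1→{q2}, q2→{q1, q3}, q3→∅, q4→{q3}; now {q0, q1, q2, q3}.
Read '1': q0→{q1, q5}, q1→{q3, q5}, q2→{q0, q2, q4, q5}, q3→{q1, q4}; now {q0, q1, q2, q3, q4, q5}.
Read '1': q0→{q1, q5}, q1→{q3, q5}, q2→{q0, q2, q4, q5}, q3→{q1, q4}, q4→{q0, q2, q3, q5}, q5→{q1, q4}; now {q0, q1, q2, q3, q4, q5}.
State q0 is in {q0, q1, q2, q3, q4, q5}.

Yes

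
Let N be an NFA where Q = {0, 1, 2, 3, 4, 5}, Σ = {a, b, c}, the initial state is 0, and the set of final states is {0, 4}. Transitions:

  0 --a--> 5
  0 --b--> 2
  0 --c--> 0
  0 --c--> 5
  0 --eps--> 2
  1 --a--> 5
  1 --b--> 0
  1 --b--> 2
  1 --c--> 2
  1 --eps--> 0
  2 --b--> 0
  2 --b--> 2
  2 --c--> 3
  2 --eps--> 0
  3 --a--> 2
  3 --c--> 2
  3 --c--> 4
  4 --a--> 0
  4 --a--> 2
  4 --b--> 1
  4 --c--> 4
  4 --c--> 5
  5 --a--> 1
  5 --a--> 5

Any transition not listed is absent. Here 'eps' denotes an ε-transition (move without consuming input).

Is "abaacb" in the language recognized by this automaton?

No

Start: ε-closure({0}) = {0, 2}.
Read 'a': {0, 2} → {5}.
Read 'b': {5} → ∅.
The set is empty and remains empty for the remaining 4 symbols.
The final set ∅ contains no accepting state.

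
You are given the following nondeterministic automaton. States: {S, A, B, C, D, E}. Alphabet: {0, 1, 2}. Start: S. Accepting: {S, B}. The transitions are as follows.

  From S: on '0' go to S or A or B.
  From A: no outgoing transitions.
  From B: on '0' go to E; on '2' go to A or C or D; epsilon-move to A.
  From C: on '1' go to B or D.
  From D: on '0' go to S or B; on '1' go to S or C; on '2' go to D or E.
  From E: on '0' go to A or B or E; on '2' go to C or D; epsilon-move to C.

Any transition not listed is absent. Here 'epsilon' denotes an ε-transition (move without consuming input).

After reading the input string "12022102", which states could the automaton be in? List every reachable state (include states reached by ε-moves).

Start in {S}.
Read '1': S→∅; now ∅.
The set is empty and remains empty for the remaining 7 symbols.

∅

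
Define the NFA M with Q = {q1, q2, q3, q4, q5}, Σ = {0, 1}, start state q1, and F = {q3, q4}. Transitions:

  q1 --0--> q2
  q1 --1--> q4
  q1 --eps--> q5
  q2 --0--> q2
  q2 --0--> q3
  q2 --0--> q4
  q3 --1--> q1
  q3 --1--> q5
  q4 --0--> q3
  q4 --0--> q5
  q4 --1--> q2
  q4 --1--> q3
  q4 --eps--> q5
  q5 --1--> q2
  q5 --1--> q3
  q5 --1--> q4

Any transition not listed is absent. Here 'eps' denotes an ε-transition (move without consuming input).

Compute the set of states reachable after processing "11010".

Start: ε-closure({q1}) = {q1, q5}.
Read '1': {q1, q5} → {q2, q3, q4, q5}.
Read '1': {q2, q3, q4, q5} → {q1, q2, q3, q4, q5}.
Read '0': {q1, q2, q3, q4, q5} → {q2, q3, q4, q5}.
Read '1': {q2, q3, q4, q5} → {q1, q2, q3, q4, q5}.
Read '0': {q1, q2, q3, q4, q5} → {q2, q3, q4, q5}.

{q2, q3, q4, q5}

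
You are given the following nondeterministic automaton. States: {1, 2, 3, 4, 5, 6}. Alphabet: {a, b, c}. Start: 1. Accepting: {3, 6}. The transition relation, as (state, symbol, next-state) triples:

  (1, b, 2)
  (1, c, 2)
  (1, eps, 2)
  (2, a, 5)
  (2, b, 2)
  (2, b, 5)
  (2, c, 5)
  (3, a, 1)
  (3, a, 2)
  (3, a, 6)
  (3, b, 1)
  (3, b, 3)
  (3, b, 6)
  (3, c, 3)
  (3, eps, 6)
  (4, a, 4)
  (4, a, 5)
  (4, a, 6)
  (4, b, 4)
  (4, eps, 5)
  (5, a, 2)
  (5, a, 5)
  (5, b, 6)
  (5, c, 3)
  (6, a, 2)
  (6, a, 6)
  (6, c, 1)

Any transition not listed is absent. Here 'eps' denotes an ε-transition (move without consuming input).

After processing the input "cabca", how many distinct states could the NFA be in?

Start: ε-closure({1}) = {1, 2}.
Read 'c': 1→{2}, 2→{5}; now {2, 5}.
Read 'a': 2→{5}, 5→{2, 5}; now {2, 5}.
Read 'b': 2→{2, 5}, 5→{6}; now {2, 5, 6}.
Read 'c': 2→{5}, 5→{3}, 6→{1}; union {1, 3, 5}; ε-closure = {1, 2, 3, 5, 6}.
Read 'a': 1→∅, 2→{5}, 3→{1, 2, 6}, 5→{2, 5}, 6→{2, 6}; now {1, 2, 5, 6}.
That set has 4 states.

4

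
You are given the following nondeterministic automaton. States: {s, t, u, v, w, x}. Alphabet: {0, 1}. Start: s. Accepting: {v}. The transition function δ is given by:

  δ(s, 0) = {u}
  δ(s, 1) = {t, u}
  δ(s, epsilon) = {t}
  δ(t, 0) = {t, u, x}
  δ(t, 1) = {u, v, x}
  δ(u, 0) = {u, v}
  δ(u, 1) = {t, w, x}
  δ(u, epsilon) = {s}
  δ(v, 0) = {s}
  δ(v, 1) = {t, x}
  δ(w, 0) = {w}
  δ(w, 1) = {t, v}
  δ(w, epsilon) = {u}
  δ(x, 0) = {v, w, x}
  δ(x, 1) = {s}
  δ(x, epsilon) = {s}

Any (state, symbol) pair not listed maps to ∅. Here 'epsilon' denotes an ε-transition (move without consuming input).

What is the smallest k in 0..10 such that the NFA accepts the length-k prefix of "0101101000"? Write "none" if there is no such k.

2

Start: ε-closure({s}) = {s, t}.
Read '0': {s, t} → {s, t, u, x}.
Read '1': {s, t, u, x} → {s, t, u, v, w, x}.
None of the earlier sets intersect F, but {s, t, u, v, w, x} does.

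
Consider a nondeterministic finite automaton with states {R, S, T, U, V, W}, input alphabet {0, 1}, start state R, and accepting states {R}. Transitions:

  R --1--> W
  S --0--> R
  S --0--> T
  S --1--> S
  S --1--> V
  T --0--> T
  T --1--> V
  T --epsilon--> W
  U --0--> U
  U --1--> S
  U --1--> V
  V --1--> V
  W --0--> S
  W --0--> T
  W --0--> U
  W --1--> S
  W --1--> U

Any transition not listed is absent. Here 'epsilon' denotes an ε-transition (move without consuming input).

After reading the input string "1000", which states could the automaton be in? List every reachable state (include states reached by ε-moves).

{R, S, T, U, W}

Start in {R}.
Read '1': R→{W}; now {W}.
Read '0': W→{S, T, U}; union {S, T, U}; ε-closure = {S, T, U, W}.
Read '0': S→{R, T}, T→{T}, U→{U}, W→{S, T, U}; union {R, S, T, U}; ε-closure = {R, S, T, U, W}.
Read '0': R→∅, S→{R, T}, T→{T}, U→{U}, W→{S, T, U}; union {R, S, T, U}; ε-closure = {R, S, T, U, W}.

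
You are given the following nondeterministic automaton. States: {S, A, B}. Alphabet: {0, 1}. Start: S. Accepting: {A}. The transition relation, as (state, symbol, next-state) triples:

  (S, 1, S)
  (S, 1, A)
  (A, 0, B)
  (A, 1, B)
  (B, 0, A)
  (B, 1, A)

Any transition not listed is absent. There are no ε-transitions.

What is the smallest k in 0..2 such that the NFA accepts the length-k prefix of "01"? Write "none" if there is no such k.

none

Start in {S}.
Read '0': {S} → ∅.
The set is empty and remains empty for the remaining 1 symbol.
No reachable set along the way intersects F.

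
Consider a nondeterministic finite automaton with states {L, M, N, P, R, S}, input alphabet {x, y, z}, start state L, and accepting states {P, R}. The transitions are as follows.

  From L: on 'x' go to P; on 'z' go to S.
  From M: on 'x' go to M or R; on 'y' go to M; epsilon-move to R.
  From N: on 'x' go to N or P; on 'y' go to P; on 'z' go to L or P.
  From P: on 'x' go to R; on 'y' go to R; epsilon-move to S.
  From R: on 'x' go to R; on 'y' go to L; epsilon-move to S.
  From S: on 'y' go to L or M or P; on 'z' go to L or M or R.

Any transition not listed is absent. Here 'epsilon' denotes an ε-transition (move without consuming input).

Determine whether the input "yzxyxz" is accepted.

No

Start in {L}.
Read 'y': {L} → ∅.
The set is empty and remains empty for the remaining 5 symbols.
The final set ∅ contains no accepting state.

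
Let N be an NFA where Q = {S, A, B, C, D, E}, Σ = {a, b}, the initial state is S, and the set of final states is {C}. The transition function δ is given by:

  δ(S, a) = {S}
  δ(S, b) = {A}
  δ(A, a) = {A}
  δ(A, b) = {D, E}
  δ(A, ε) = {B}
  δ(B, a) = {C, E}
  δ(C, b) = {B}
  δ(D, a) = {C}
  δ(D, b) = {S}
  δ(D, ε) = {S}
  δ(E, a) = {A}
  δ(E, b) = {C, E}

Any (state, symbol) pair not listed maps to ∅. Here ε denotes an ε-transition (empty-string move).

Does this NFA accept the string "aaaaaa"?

No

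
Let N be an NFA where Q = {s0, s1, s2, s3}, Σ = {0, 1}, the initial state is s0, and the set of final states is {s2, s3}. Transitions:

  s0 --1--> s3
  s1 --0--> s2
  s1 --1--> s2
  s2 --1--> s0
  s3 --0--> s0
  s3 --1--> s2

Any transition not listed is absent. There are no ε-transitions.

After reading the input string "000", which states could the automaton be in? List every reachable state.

Start in {s0}.
Read '0': {s0} → ∅.
The set is empty and remains empty for the remaining 2 symbols.

∅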